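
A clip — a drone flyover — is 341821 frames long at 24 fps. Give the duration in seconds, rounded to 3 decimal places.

14242.542 seconds

Running time = 341821 × 1/24 = 341821/24 s ≈ 14242.542 s.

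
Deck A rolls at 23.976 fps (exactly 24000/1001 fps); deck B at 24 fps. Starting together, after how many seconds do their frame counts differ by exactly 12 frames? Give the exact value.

The gap grows by |24 − 24000/1001| = 24/1001 frames per second.
Time for a 12-frame gap: 12 ÷ (24/1001) = 500.5 s.

500.5 seconds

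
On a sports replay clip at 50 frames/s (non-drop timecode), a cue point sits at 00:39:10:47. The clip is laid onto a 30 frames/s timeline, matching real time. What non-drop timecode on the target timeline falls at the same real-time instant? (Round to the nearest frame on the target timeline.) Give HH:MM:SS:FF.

Source frame index: (0×3600 + 39×60 + 10) × 50 + 47 = 117547.
Real time: 117547 / (50) = 117547/50 s.
Target frame: (117547/50) × (30) = 352641/5 ≈ 70528.200 → 70528.
At 30 labels/s: frame 70528 → 00:39:10:28.

00:39:10:28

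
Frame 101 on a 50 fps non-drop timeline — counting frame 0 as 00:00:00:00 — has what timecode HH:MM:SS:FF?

101 ÷ 50 = 2 full seconds, remainder 1 frame.
2 s = 0 h 0 min 2 s.
Timecode: 00:00:02:01.

00:00:02:01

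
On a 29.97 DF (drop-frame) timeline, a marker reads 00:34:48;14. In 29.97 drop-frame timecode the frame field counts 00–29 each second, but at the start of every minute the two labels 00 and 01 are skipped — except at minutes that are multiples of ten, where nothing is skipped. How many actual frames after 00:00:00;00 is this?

62592

Complete 10-minute blocks: 3, each 17982 frames → 53946.
Remaining 4 whole minutes in the current block: 1800 + 3 × 1798 = 7194 frames.
Within the current minute: 48 × 30 + 14 − 2 = 1452 (labels ;00/;01 skipped at this minute). Total = 53946 + 7194 + 1452 = 62592.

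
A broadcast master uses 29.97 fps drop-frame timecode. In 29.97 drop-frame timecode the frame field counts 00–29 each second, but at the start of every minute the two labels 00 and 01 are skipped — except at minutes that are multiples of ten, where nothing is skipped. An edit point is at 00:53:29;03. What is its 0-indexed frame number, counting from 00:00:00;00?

Complete 10-minute blocks: 5, each 17982 frames → 89910.
Remaining 3 whole minutes in the current block: 1800 + 2 × 1798 = 5396 frames.
Within the current minute: 29 × 30 + 3 − 2 = 871 (labels ;00/;01 skipped at this minute). Total = 89910 + 5396 + 871 = 96177.

96177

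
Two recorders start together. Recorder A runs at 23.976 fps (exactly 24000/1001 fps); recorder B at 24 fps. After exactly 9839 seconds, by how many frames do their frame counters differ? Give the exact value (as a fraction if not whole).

A emits 24000/1001 × 9839 = 236136000/1001 frames; B emits 24 × 9839 = 236136.
Difference = 236136/1001 frames (≈ 235.9001); B is ahead of A.

236136/1001 frames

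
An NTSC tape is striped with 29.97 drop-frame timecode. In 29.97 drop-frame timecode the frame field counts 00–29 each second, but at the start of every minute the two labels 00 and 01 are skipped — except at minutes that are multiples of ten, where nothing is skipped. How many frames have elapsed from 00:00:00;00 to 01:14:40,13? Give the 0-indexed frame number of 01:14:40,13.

134279

Complete 10-minute blocks: 7, each 17982 frames → 125874.
Remaining 4 whole minutes in the current block: 1800 + 3 × 1798 = 7194 frames.
Within the current minute: 40 × 30 + 13 − 2 = 1211 (labels ;00/;01 skipped at this minute). Total = 125874 + 7194 + 1211 = 134279.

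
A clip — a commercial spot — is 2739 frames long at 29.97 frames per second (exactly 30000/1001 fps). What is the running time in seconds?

Running time = 2739 / (30000/1001) = 91.3913 s.

91.3913 seconds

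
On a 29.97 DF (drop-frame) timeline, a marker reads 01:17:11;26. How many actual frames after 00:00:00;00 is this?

Complete 10-minute blocks: 7, each 17982 frames → 125874.
Remaining 7 whole minutes in the current block: 1800 + 6 × 1798 = 12588 frames.
Within the current minute: 11 × 30 + 26 − 2 = 354 (labels ;00/;01 skipped at this minute). Total = 125874 + 12588 + 354 = 138816.

138816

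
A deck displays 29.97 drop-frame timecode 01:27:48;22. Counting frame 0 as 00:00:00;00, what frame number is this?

157904

As if non-drop at 30 labels/s: (1 × 3600 + 27 × 60 + 48) × 30 + 22 = 158062.
Minute boundaries passed: 87; those not divisible by 10: 87 − 8 = 79; dropped labels = 2 × 79 = 158.
Actual frame index = 158062 − 158 = 157904.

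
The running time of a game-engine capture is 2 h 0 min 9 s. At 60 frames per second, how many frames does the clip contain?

432540 frames

2 h 0 min 9 s = 7209 s.
Frames = 7209 × 60 = 432540.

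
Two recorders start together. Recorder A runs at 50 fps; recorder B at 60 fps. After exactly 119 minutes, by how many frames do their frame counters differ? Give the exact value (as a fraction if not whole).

119 min = 7140 s.
A emits 50 × 7140 = 357000 frames; B emits 60 × 7140 = 428400.
Difference = 71400 frames; B is ahead of A.

71400 frames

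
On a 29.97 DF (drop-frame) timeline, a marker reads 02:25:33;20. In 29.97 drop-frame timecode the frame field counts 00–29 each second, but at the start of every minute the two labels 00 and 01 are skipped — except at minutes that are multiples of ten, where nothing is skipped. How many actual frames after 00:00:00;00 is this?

As if non-drop at 30 labels/s: (2 × 3600 + 25 × 60 + 33) × 30 + 20 = 262010.
Minute boundaries passed: 145; those not divisible by 10: 145 − 14 = 131; dropped labels = 2 × 131 = 262.
Actual frame index = 262010 − 262 = 261748.

261748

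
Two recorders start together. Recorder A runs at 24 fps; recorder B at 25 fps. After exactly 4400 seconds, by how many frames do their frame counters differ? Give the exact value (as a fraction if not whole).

A emits 24 × 4400 = 105600 frames; B emits 25 × 4400 = 110000.
Difference = 4400 frames; B is ahead of A.

4400 frames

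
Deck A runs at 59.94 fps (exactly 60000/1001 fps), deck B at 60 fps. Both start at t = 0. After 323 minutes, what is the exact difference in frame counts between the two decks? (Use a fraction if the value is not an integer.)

1162800/1001 frames

323 min = 19380 s.
A emits 60000/1001 × 19380 = 1162800000/1001 frames; B emits 60 × 19380 = 1162800.
Difference = 1162800/1001 frames (≈ 1161.6384); B is ahead of A.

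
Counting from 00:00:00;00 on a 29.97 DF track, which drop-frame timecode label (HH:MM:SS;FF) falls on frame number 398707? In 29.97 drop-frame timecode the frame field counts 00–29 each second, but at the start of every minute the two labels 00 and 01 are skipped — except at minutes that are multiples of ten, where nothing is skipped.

Each 10-minute DF block holds 10 × 60 × 30 − 9 × 2 = 17982 frames. 398707 ÷ 17982 → 22 full blocks, remainder 3103.
Within the partial block the first minute is 1800 frames and each further minute 1798, so 1 further minute boundary passed. Total skipped labels = 18 × 22 + 2 × 1 = 398.
Non-drop label index = 398707 + 398 = 399105; at 30 labels/s that is 03:41:43:15, i.e. DF 03:41:43;15.

03:41:43;15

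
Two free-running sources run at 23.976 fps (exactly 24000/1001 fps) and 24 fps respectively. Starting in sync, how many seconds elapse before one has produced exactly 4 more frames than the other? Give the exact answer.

1001/6 seconds

The gap grows by |24 − 24000/1001| = 24/1001 frames per second.
Time for a 4-frame gap: 4 ÷ (24/1001) = 1001/6 s.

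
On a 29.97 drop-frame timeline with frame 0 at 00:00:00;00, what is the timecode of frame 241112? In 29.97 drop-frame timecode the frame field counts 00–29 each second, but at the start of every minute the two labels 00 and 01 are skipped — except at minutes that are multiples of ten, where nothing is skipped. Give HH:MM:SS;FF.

Ten DF minutes hold 17982 frames, so frame 241112 lies in block 13 (frames 233766–251747) with 7346 frames into that block.
The block's first minute is 1800 frames and the rest 1798 each; 7346 frames reaches minute 4, so 13 × 18 + 4 × 2 = 242 labels have been skipped so far.
Adding those back, label number 241112 + 242 = 241354 at 30 labels/s is 8045 s + 4 f = 2 h 14 min 5 s frame 4, i.e. 02:14:05;04.

02:14:05;04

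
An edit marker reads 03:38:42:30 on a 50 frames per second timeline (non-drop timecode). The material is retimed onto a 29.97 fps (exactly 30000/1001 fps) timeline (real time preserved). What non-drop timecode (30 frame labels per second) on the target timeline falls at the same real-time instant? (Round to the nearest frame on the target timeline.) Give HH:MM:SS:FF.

Source frame index: (3×3600 + 38×60 + 42) × 50 + 30 = 656130.
Real time: 656130 / (50) = 65613/5 s.
Target frame: (65613/5) × (30000/1001) = 393678000/1001 ≈ 393284.715 → 393285.
At 30 labels/s: frame 393285 → 03:38:29:15.

03:38:29:15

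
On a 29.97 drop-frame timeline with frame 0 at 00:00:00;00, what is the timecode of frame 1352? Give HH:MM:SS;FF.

Each 10-minute DF block holds 10 × 60 × 30 − 9 × 2 = 17982 frames. 1352 ÷ 17982 → 0 full blocks, remainder 1352.
Within the partial block the first minute is 1800 frames and each further minute 1798, so 0 further minute boundaries passed. Total skipped labels = 18 × 0 + 2 × 0 = 0.
Non-drop label index = 1352 + 0 = 1352; at 30 labels/s that is 00:00:45:02, i.e. DF 00:00:45;02.

00:00:45;02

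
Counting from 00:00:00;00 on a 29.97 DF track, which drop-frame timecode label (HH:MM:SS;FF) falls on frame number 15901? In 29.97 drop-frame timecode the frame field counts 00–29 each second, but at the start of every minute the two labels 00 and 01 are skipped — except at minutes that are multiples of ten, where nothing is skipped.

00:08:50;17

Each 10-minute DF block holds 10 × 60 × 30 − 9 × 2 = 17982 frames. 15901 ÷ 17982 → 0 full blocks, remainder 15901.
Within the partial block the first minute is 1800 frames and each further minute 1798, so 8 further minute boundaries passed. Total skipped labels = 18 × 0 + 2 × 8 = 16.
Non-drop label index = 15901 + 16 = 15917; at 30 labels/s that is 00:08:50:17, i.e. DF 00:08:50;17.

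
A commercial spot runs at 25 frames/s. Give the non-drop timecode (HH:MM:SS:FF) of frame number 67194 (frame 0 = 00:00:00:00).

00:44:47:19

67194 ÷ 25 = 2687 full seconds, remainder 19 frames.
2687 s = 0 h 44 min 47 s.
Timecode: 00:44:47:19.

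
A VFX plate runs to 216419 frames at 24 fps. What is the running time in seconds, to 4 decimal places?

9017.4583 seconds

Running time = 216419 × 1/24 = 216419/24 s ≈ 9017.4583 s.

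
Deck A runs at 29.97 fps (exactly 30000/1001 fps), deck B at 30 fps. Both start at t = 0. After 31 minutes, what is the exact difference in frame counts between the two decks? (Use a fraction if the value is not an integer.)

31 min = 1860 s.
A emits 30000/1001 × 1860 = 55800000/1001 frames; B emits 30 × 1860 = 55800.
Difference = 55800/1001 frames (≈ 55.7443); B is ahead of A.

55800/1001 frames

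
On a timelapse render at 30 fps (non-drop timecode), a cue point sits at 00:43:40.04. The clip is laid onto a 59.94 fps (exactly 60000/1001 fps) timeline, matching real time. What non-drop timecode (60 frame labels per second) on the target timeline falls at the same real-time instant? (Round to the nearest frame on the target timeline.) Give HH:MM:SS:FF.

Source frame index: (0×3600 + 43×60 + 40) × 30 + 4 = 78604.
Real time: 78604 / (30) = 39302/15 s.
Target frame: (39302/15) × (60000/1001) = 157208000/1001 ≈ 157050.949 → 157051.
At 60 labels/s: frame 157051 → 00:43:37:31.

00:43:37:31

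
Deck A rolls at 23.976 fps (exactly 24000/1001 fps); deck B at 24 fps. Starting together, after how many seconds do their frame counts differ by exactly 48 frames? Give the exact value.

The gap grows by |24 − 24000/1001| = 24/1001 frames per second.
Time for a 48-frame gap: 48 ÷ (24/1001) = 2002 s.

2002 seconds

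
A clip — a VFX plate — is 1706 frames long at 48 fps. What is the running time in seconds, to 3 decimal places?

Running time = 1706 × 1/48 = 853/24 s ≈ 35.542 s.

35.542 seconds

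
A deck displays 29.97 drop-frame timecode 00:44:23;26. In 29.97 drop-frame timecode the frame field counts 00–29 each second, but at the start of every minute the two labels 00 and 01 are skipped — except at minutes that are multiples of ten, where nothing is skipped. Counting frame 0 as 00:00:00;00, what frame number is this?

79836

Complete 10-minute blocks: 4, each 17982 frames → 71928.
Remaining 4 whole minutes in the current block: 1800 + 3 × 1798 = 7194 frames.
Within the current minute: 23 × 30 + 26 − 2 = 714 (labels ;00/;01 skipped at this minute). Total = 71928 + 7194 + 714 = 79836.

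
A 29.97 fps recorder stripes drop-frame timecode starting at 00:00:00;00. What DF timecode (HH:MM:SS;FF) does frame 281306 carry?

Ten DF minutes hold 17982 frames, so frame 281306 lies in block 15 (frames 269730–287711) with 11576 frames into that block.
The block's first minute is 1800 frames and the rest 1798 each; 11576 frames reaches minute 6, so 15 × 18 + 6 × 2 = 282 labels have been skipped so far.
Adding those back, label number 281306 + 282 = 281588 at 30 labels/s is 9386 s + 8 f = 2 h 36 min 26 s frame 8, i.e. 02:36:26;08.

02:36:26;08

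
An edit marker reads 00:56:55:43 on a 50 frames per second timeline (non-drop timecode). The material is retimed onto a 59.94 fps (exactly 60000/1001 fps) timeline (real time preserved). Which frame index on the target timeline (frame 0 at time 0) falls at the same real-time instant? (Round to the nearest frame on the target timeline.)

Source frame index: (0×3600 + 56×60 + 55) × 50 + 43 = 170793.
Real time: 170793 / (50) = 170793/50 s.
Target frame: (170793/50) × (60000/1001) = 29278800/143 ≈ 204746.853 → 204747.

frame 204747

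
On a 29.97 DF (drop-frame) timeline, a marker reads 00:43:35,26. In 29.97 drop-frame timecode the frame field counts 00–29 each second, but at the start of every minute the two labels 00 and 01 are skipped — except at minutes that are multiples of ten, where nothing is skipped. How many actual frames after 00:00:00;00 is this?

78398

As if non-drop at 30 labels/s: (0 × 3600 + 43 × 60 + 35) × 30 + 26 = 78476.
Minute boundaries passed: 43; those not divisible by 10: 43 − 4 = 39; dropped labels = 2 × 39 = 78.
Actual frame index = 78476 − 78 = 78398.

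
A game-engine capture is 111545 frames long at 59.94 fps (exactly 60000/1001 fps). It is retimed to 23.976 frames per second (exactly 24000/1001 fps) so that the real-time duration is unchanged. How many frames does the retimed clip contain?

44618 frames

Target frames = source frames × (target rate / source rate) = 111545 × (24000/1001)/(60000/1001) = 111545 × 2/5 = 44618.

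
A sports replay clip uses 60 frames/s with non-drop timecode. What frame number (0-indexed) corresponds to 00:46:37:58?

frame 167878

Total seconds to the label: (0 × 3600 + 46 × 60 + 37) = 2797.
Frame index = 2797 × 60 + 58 = 167878.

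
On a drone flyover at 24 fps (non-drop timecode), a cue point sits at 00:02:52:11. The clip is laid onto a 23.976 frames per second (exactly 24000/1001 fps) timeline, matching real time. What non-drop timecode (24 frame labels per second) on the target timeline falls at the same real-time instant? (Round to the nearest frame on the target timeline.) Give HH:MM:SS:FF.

Source frame index: (0×3600 + 2×60 + 52) × 24 + 11 = 4139.
Real time: 4139 / (24) = 4139/24 s.
Target frame: (4139/24) × (24000/1001) = 4139000/1001 ≈ 4134.865 → 4135.
At 24 labels/s: frame 4135 → 00:02:52:07.

00:02:52:07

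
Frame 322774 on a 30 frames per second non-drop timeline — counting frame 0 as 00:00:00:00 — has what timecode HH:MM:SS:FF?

02:59:19:04

322774 ÷ 30 = 10759 full seconds, remainder 4 frames.
10759 s = 2 h 59 min 19 s.
Timecode: 02:59:19:04.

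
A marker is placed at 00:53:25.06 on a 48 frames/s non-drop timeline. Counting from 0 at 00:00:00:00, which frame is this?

Total seconds to the label: (0 × 3600 + 53 × 60 + 25) = 3205.
Frame index = 3205 × 48 + 6 = 153846.

frame 153846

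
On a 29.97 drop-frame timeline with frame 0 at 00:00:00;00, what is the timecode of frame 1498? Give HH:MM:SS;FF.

00:00:49;28

Ten DF minutes hold 17982 frames, so frame 1498 lies in block 0 (frames 0–17981) with 1498 frames into that block.
The block's first minute is 1800 frames and the rest 1798 each; 1498 frames reaches minute 0, so 0 × 18 + 0 × 2 = 0 labels have been skipped so far.
Adding those back, label number 1498 + 0 = 1498 at 30 labels/s is 49 s + 28 f = 0 h 0 min 49 s frame 28, i.e. 00:00:49;28.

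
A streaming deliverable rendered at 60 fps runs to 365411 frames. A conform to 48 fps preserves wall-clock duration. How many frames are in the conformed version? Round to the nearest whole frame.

292329 frames

Frames at target rate = 365411 × (48) / (60) = 1461644/5 ≈ 292328.800.
Nearest whole frame: 292329.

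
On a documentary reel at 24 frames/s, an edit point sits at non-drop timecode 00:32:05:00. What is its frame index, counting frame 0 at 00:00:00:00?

Total seconds to the label: (0 × 3600 + 32 × 60 + 5) = 1925.
Frame index = 1925 × 24 + 0 = 46200.

frame 46200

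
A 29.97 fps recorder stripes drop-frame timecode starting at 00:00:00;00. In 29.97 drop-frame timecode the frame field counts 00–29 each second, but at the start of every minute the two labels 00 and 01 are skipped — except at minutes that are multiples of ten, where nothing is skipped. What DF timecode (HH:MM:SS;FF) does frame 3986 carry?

00:02:13;00

Each 10-minute DF block holds 10 × 60 × 30 − 9 × 2 = 17982 frames. 3986 ÷ 17982 → 0 full blocks, remainder 3986.
Within the partial block the first minute is 1800 frames and each further minute 1798, so 2 further minute boundaries passed. Total skipped labels = 18 × 0 + 2 × 2 = 4.
Non-drop label index = 3986 + 4 = 3990; at 30 labels/s that is 00:02:13:00, i.e. DF 00:02:13;00.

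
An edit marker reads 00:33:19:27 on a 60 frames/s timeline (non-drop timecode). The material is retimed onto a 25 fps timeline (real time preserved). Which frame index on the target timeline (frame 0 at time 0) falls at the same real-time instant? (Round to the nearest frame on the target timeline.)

Source frame index: (0×3600 + 33×60 + 19) × 60 + 27 = 119967.
Real time: 119967 / (60) = 39989/20 s.
Target frame: (39989/20) × (25) = 199945/4 ≈ 49986.250 → 49986.

frame 49986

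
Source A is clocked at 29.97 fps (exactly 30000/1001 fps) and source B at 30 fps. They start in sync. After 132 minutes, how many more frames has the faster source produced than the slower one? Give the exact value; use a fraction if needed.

132 min = 7920 s.
A emits 30000/1001 × 7920 = 21600000/91 frames; B emits 30 × 7920 = 237600.
Difference = 21600/91 frames (≈ 237.3626); B is ahead of A.

21600/91 frames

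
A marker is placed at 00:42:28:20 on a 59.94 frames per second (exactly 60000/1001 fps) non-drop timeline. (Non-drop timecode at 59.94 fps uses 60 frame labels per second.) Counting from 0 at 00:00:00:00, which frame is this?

Total seconds to the label: (0 × 3600 + 42 × 60 + 28) = 2548.
Frame index = 2548 × 60 + 20 = 152900.

frame 152900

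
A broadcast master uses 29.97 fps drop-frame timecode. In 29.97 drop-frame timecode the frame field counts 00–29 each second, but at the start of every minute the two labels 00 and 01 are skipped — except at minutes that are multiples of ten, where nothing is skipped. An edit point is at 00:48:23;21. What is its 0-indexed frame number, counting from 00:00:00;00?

Complete 10-minute blocks: 4, each 17982 frames → 71928.
Remaining 8 whole minutes in the current block: 1800 + 7 × 1798 = 14386 frames.
Within the current minute: 23 × 30 + 21 − 2 = 709 (labels ;00/;01 skipped at this minute). Total = 71928 + 14386 + 709 = 87023.

87023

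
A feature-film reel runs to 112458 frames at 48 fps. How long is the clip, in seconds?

2342.875 seconds

Running time = 112458 / (48) = 2342.875 s.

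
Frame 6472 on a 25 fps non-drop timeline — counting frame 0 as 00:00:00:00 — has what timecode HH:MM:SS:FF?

6472 ÷ 25 = 258 full seconds, remainder 22 frames.
258 s = 0 h 4 min 18 s.
Timecode: 00:04:18:22.

00:04:18:22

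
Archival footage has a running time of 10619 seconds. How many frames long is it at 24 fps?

254856 frames

Frames = 10619 × 24 = 254856.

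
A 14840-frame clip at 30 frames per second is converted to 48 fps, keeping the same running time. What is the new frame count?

Target frames = source frames × (target rate / source rate) = 14840 × (48)/(30) = 14840 × 8/5 = 23744.

23744 frames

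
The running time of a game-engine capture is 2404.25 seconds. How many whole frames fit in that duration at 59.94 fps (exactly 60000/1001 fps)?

Frames = 2404.25 × 60000/1001 = 144255000/1001 ≈ 144110.8891.
Complete frames: 144110.

144110 frames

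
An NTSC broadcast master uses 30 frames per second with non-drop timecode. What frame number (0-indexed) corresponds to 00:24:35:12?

Total seconds to the label: (0 × 3600 + 24 × 60 + 35) = 1475.
Frame index = 1475 × 30 + 12 = 44262.

44262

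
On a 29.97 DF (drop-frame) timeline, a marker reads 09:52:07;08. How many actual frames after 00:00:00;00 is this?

Complete 10-minute blocks: 59, each 17982 frames → 1060938.
Remaining 2 whole minutes in the current block: 1800 + 1 × 1798 = 3598 frames.
Within the current minute: 7 × 30 + 8 − 2 = 216 (labels ;00/;01 skipped at this minute). Total = 1060938 + 3598 + 216 = 1064752.

1064752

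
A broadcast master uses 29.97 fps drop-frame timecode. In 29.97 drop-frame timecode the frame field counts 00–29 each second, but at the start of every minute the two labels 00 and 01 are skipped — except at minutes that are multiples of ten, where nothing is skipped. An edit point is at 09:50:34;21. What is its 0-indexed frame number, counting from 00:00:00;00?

1061979

Complete 10-minute blocks: 59, each 17982 frames → 1060938.
Remaining 0 whole minutes in the current block: 0 frames.
Within the current minute: 34 × 30 + 21 = 1041. Total = 1060938 + 0 + 1041 = 1061979.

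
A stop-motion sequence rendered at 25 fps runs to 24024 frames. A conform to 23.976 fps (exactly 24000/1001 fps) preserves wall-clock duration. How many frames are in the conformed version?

23040 frames

Target frames = source frames × (target rate / source rate) = 24024 × (24000/1001)/(25) = 24024 × 960/1001 = 23040.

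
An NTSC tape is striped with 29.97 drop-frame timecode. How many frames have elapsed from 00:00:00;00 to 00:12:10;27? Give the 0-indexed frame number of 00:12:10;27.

21905

As if non-drop at 30 labels/s: (0 × 3600 + 12 × 60 + 10) × 30 + 27 = 21927.
Minute boundaries passed: 12; those not divisible by 10: 12 − 1 = 11; dropped labels = 2 × 11 = 22.
Actual frame index = 21927 − 22 = 21905.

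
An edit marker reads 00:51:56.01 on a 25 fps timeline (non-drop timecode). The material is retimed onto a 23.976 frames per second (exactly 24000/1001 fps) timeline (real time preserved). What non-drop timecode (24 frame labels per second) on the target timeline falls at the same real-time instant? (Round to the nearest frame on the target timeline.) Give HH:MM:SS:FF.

00:51:52:22

Source frame index: (0×3600 + 51×60 + 56) × 25 + 1 = 77901.
Real time: 77901 / (25) = 77901/25 s.
Target frame: (77901/25) × (24000/1001) = 74784960/1001 ≈ 74710.250 → 74710.
At 24 labels/s: frame 74710 → 00:51:52:22.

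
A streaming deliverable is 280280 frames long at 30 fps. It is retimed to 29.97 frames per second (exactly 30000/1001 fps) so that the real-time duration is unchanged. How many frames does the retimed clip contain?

Target frames = source frames × (target rate / source rate) = 280280 × (30000/1001)/(30) = 280280 × 1000/1001 = 280000.

280000 frames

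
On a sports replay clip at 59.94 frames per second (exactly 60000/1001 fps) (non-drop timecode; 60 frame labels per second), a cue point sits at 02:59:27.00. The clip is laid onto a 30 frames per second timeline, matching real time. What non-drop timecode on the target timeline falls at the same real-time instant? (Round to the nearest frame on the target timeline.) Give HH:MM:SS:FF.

Source frame index: (2×3600 + 59×60 + 27) × 60 + 0 = 646020.
Real time: 646020 / (60000/1001) = 10777767/1000 s.
Target frame: (10777767/1000) × (30) = 32333301/100 ≈ 323333.010 → 323333.
At 30 labels/s: frame 323333 → 02:59:37:23.

02:59:37:23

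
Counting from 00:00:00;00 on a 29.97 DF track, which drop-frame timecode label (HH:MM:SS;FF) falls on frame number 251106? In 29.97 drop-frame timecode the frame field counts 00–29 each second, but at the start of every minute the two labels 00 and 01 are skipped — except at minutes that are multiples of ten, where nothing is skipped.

02:19:38;18

Ten DF minutes hold 17982 frames, so frame 251106 lies in block 13 (frames 233766–251747) with 17340 frames into that block.
The block's first minute is 1800 frames and the rest 1798 each; 17340 frames reaches minute 9, so 13 × 18 + 9 × 2 = 252 labels have been skipped so far.
Adding those back, label number 251106 + 252 = 251358 at 30 labels/s is 8378 s + 18 f = 2 h 19 min 38 s frame 18, i.e. 02:19:38;18.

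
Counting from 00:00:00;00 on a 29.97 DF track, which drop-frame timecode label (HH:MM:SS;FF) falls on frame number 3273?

00:01:49;05

Each 10-minute DF block holds 10 × 60 × 30 − 9 × 2 = 17982 frames. 3273 ÷ 17982 → 0 full blocks, remainder 3273.
Within the partial block the first minute is 1800 frames and each further minute 1798, so 1 further minute boundary passed. Total skipped labels = 18 × 0 + 2 × 1 = 2.
Non-drop label index = 3273 + 2 = 3275; at 30 labels/s that is 00:01:49:05, i.e. DF 00:01:49;05.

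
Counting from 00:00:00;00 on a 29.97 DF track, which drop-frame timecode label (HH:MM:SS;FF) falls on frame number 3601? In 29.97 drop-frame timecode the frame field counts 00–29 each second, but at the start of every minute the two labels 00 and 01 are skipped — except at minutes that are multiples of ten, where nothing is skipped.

Each 10-minute DF block holds 10 × 60 × 30 − 9 × 2 = 17982 frames. 3601 ÷ 17982 → 0 full blocks, remainder 3601.
Within the partial block the first minute is 1800 frames and each further minute 1798, so 2 further minute boundaries passed. Total skipped labels = 18 × 0 + 2 × 2 = 4.
Non-drop label index = 3601 + 4 = 3605; at 30 labels/s that is 00:02:00:05, i.e. DF 00:02:00;05.

00:02:00;05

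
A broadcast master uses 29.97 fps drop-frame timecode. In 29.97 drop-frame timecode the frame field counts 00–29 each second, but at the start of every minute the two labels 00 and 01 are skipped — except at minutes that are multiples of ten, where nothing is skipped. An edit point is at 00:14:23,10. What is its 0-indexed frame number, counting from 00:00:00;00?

Complete 10-minute blocks: 1, each 17982 frames → 17982.
Remaining 4 whole minutes in the current block: 1800 + 3 × 1798 = 7194 frames.
Within the current minute: 23 × 30 + 10 − 2 = 698 (labels ;00/;01 skipped at this minute). Total = 17982 + 7194 + 698 = 25874.

25874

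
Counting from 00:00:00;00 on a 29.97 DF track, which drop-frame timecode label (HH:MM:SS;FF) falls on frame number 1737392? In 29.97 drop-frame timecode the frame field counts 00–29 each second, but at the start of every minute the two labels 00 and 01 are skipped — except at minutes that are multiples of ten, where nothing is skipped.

16:06:11;02

Ten DF minutes hold 17982 frames, so frame 1737392 lies in block 96 (frames 1726272–1744253) with 11120 frames into that block.
The block's first minute is 1800 frames and the rest 1798 each; 11120 frames reaches minute 6, so 96 × 18 + 6 × 2 = 1740 labels have been skipped so far.
Adding those back, label number 1737392 + 1740 = 1739132 at 30 labels/s is 57971 s + 2 f = 16 h 6 min 11 s frame 2, i.e. 16:06:11;02.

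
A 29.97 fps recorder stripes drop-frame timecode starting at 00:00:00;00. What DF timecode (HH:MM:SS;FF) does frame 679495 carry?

Each 10-minute DF block holds 10 × 60 × 30 − 9 × 2 = 17982 frames. 679495 ÷ 17982 → 37 full blocks, remainder 14161.
Within the partial block the first minute is 1800 frames and each further minute 1798, so 7 further minute boundaries passed. Total skipped labels = 18 × 37 + 2 × 7 = 680.
Non-drop label index = 679495 + 680 = 680175; at 30 labels/s that is 06:17:52:15, i.e. DF 06:17:52;15.

06:17:52;15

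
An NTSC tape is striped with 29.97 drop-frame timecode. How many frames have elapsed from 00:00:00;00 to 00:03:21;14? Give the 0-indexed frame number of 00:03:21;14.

6038

As if non-drop at 30 labels/s: (0 × 3600 + 3 × 60 + 21) × 30 + 14 = 6044.
Minute boundaries passed: 3; those not divisible by 10: 3 − 0 = 3; dropped labels = 2 × 3 = 6.
Actual frame index = 6044 − 6 = 6038.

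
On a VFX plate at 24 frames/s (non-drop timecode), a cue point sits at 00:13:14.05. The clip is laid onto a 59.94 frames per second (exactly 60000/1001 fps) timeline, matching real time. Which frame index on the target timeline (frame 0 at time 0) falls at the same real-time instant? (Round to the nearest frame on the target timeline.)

frame 47605

Source frame index: (0×3600 + 13×60 + 14) × 24 + 5 = 19061.
Real time: 19061 / (24) = 19061/24 s.
Target frame: (19061/24) × (60000/1001) = 6807500/143 ≈ 47604.895 → 47605.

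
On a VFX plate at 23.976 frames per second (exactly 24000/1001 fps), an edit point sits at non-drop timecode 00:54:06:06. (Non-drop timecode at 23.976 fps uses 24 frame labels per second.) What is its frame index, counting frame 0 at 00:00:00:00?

frame 77910

Total seconds to the label: (0 × 3600 + 54 × 60 + 6) = 3246.
Frame index = 3246 × 24 + 6 = 77910.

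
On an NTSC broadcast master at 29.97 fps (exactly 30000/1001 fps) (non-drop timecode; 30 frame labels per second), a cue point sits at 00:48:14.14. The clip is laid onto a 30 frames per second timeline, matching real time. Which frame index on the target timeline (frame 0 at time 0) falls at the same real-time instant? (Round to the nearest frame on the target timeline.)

frame 86921

Source frame index: (0×3600 + 48×60 + 14) × 30 + 14 = 86834.
Real time: 86834 / (30000/1001) = 43460417/15000 s.
Target frame: (43460417/15000) × (30) = 43460417/500 ≈ 86920.834 → 86921.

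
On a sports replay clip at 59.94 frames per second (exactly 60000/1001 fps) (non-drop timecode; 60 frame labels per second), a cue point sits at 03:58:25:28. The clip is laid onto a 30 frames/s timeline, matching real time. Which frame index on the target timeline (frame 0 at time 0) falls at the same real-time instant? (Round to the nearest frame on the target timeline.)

Source frame index: (3×3600 + 58×60 + 25) × 60 + 28 = 858328.
Real time: 858328 / (60000/1001) = 107398291/7500 s.
Target frame: (107398291/7500) × (30) = 107398291/250 ≈ 429593.164 → 429593.

frame 429593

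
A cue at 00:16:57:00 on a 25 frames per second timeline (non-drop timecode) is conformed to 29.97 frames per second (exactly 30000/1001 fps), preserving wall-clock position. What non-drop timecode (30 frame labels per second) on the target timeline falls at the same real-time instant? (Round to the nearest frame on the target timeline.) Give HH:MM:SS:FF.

Source frame index: (0×3600 + 16×60 + 57) × 25 + 0 = 25425.
Real time: 25425 / (25) = 1017 s.
Target frame: (1017) × (30000/1001) = 30510000/1001 ≈ 30479.520 → 30480.
At 30 labels/s: frame 30480 → 00:16:56:00.

00:16:56:00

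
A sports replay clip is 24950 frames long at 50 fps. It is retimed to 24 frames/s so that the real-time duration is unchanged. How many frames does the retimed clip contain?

Target frames = source frames × (target rate / source rate) = 24950 × (24)/(50) = 24950 × 12/25 = 11976.

11976 frames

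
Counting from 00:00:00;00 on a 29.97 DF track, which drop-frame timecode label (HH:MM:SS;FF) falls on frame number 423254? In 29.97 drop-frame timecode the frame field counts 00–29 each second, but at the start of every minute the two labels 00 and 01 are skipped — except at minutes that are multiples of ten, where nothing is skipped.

Each 10-minute DF block holds 10 × 60 × 30 − 9 × 2 = 17982 frames. 423254 ÷ 17982 → 23 full blocks, remainder 9668.
Within the partial block the first minute is 1800 frames and each further minute 1798, so 5 further minute boundaries passed. Total skipped labels = 18 × 23 + 2 × 5 = 424.
Non-drop label index = 423254 + 424 = 423678; at 30 labels/s that is 03:55:22:18, i.e. DF 03:55:22;18.

03:55:22;18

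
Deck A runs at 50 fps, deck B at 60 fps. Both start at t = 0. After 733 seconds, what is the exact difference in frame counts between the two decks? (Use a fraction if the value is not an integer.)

A emits 50 × 733 = 36650 frames; B emits 60 × 733 = 43980.
Difference = 7330 frames; B is ahead of A.

7330 frames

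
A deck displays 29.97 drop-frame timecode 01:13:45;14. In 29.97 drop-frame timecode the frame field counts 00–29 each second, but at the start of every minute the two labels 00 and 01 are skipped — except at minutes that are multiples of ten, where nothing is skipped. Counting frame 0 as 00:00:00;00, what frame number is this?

As if non-drop at 30 labels/s: (1 × 3600 + 13 × 60 + 45) × 30 + 14 = 132764.
Minute boundaries passed: 73; those not divisible by 10: 73 − 7 = 66; dropped labels = 2 × 66 = 132.
Actual frame index = 132764 − 132 = 132632.

132632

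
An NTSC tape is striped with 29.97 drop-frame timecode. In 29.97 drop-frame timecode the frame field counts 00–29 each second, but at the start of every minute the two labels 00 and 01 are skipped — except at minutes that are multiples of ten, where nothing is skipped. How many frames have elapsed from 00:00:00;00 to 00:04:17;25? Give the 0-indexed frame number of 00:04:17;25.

7727

Complete 10-minute blocks: 0, each 17982 frames → 0.
Remaining 4 whole minutes in the current block: 1800 + 3 × 1798 = 7194 frames.
Within the current minute: 17 × 30 + 25 − 2 = 533 (labels ;00/;01 skipped at this minute). Total = 0 + 7194 + 533 = 7727.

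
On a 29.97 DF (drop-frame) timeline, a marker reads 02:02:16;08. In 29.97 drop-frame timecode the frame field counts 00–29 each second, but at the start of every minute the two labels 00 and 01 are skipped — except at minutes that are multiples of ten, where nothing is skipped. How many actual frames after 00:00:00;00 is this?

219868

As if non-drop at 30 labels/s: (2 × 3600 + 2 × 60 + 16) × 30 + 8 = 220088.
Minute boundaries passed: 122; those not divisible by 10: 122 − 12 = 110; dropped labels = 2 × 110 = 220.
Actual frame index = 220088 − 220 = 219868.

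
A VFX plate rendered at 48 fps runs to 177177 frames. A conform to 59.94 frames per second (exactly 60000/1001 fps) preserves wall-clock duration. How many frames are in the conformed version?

221250 frames

Target frames = source frames × (target rate / source rate) = 177177 × (60000/1001)/(48) = 177177 × 1250/1001 = 221250.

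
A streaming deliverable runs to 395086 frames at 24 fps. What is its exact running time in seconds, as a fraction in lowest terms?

Running time = 395086 ÷ (24) = 395086 × 1/24 = 197543/12 s.

197543/12 seconds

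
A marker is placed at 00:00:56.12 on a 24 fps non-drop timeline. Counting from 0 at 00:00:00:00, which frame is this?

Total seconds to the label: (0 × 3600 + 0 × 60 + 56) = 56.
Frame index = 56 × 24 + 12 = 1356.

1356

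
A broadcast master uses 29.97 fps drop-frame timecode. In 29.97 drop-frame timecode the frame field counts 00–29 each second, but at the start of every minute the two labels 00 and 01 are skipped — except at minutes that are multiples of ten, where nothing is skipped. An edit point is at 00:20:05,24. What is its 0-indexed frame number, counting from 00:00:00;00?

As if non-drop at 30 labels/s: (0 × 3600 + 20 × 60 + 5) × 30 + 24 = 36174.
Minute boundaries passed: 20; those not divisible by 10: 20 − 2 = 18; dropped labels = 2 × 18 = 36.
Actual frame index = 36174 − 36 = 36138.

36138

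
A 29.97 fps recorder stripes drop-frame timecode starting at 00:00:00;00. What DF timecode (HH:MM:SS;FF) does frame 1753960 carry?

16:15:23;26

Ten DF minutes hold 17982 frames, so frame 1753960 lies in block 97 (frames 1744254–1762235) with 9706 frames into that block.
The block's first minute is 1800 frames and the rest 1798 each; 9706 frames reaches minute 5, so 97 × 18 + 5 × 2 = 1756 labels have been skipped so far.
Adding those back, label number 1753960 + 1756 = 1755716 at 30 labels/s is 58523 s + 26 f = 16 h 15 min 23 s frame 26, i.e. 16:15:23;26.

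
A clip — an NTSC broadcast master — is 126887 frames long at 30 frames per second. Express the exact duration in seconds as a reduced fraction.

Running time = 126887 ÷ (30) = 126887 × 1/30 = 126887/30 s.

126887/30 seconds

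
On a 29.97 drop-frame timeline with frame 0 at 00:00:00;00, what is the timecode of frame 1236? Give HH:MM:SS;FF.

00:00:41;06

Ten DF minutes hold 17982 frames, so frame 1236 lies in block 0 (frames 0–17981) with 1236 frames into that block.
The block's first minute is 1800 frames and the rest 1798 each; 1236 frames reaches minute 0, so 0 × 18 + 0 × 2 = 0 labels have been skipped so far.
Adding those back, label number 1236 + 0 = 1236 at 30 labels/s is 41 s + 6 f = 0 h 0 min 41 s frame 6, i.e. 00:00:41;06.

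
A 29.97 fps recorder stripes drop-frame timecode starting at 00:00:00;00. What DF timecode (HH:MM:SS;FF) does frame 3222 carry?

00:01:47;14

Ten DF minutes hold 17982 frames, so frame 3222 lies in block 0 (frames 0–17981) with 3222 frames into that block.
The block's first minute is 1800 frames and the rest 1798 each; 3222 frames reaches minute 1, so 0 × 18 + 1 × 2 = 2 labels have been skipped so far.
Adding those back, label number 3222 + 2 = 3224 at 30 labels/s is 107 s + 14 f = 0 h 1 min 47 s frame 14, i.e. 00:01:47;14.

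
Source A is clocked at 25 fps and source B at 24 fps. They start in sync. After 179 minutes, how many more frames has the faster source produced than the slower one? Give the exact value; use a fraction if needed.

179 min = 10740 s.
A emits 25 × 10740 = 268500 frames; B emits 24 × 10740 = 257760.
Difference = 10740 frames; B is behind A.

10740 frames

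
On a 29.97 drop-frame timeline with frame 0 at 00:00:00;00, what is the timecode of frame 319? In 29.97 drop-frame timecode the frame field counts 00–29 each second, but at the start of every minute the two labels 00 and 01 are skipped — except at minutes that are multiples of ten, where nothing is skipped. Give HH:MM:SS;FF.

Ten DF minutes hold 17982 frames, so frame 319 lies in block 0 (frames 0–17981) with 319 frames into that block.
The block's first minute is 1800 frames and the rest 1798 each; 319 frames reaches minute 0, so 0 × 18 + 0 × 2 = 0 labels have been skipped so far.
Adding those back, label number 319 + 0 = 319 at 30 labels/s is 10 s + 19 f = 0 h 0 min 10 s frame 19, i.e. 00:00:10;19.

00:00:10;19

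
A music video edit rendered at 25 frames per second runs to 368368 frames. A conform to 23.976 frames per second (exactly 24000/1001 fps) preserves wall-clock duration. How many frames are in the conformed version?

353280 frames

Target frames = source frames × (target rate / source rate) = 368368 × (24000/1001)/(25) = 368368 × 960/1001 = 353280.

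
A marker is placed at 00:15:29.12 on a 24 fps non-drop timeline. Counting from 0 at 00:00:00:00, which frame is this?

frame 22308

Total seconds to the label: (0 × 3600 + 15 × 60 + 29) = 929.
Frame index = 929 × 24 + 12 = 22308.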